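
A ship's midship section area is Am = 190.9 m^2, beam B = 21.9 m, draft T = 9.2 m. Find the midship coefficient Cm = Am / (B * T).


Formula: Cm = Am / (B * T)
Step 1 — B * T = 21.9 * 9.2 = 201.48 m^2
Step 2 — Cm = 190.9 / 201.48 ≈ 0.94749 (5 s.f.)

0.94749


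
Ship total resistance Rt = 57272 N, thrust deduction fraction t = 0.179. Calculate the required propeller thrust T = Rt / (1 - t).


Formula: T = Rt / (1 - t)
Step 1 — (1 - t) = 1 - 0.179 = 0.821
Step 2 — T = 57272 / 0.821 ≈ 69759 N (5 s.f.)

69759 N


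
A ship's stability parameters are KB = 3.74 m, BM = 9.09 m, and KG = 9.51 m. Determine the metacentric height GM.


Formula: GM = KB + BM - KG
Step 1 — KM = KB + BM = 3.74 + 9.09 = 12.83 m
Step 2 — GM = KM - KG = 12.83 - 9.51 = 3.32 m

3.32 m


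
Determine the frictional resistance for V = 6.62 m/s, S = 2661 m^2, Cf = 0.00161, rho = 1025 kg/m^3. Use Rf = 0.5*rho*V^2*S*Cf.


Formula: Rf = 0.5 * rho * V^2 * S * Cf
Step 1 — V^2 = 6.62^2 = 43.8244
Step 2 — 0.5 * rho * V^2 = 0.5 * 1025 * 43.8244 = 22460.005
Step 3 — Rf = 22460.005 * 2661 * 0.00161 ≈ 96223 N (5 s.f.)

96223 N


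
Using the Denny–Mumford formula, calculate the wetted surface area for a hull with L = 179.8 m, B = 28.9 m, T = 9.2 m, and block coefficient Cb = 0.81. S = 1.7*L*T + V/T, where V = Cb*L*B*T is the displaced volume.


Formula: S = 1.7*L*T + V/T with V = Cb*L*B*T, i.e. S = L * (1.7*T + Cb*B)
Step 1 — 1.7*T = 1.7 * 9.2 = 15.64 m
Step 2 — Cb*B = 0.81 * 28.9 = 23.409 m
Step 3 — 1.7*T + Cb*B = 15.64 + 23.409 = 39.049 m
Step 4 — S = 179.8 * 39.049 ≈ 7021.0 m^2 (5 s.f.)

7021.0 m^2


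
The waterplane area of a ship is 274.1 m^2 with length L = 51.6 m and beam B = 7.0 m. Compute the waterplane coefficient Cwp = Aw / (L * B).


Formula: Cwp = Aw / (L * B)
Step 1 — L * B = 51.6 * 7.0 = 361.2 m^2
Step 2 — Cwp = 274.1 / 361.2 ≈ 0.75886 (5 s.f.)

0.75886


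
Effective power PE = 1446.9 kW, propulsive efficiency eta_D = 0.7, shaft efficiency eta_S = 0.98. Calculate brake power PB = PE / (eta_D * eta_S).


Formula: PB = PE / (eta_D * eta_S)
Step 1 — combined efficiency = eta_D * eta_S = 0.7 * 0.98 = 0.686
Step 2 — PB = 1446.9 / 0.686 ≈ 2109.2 kW (5 s.f.)

2109.2 kW


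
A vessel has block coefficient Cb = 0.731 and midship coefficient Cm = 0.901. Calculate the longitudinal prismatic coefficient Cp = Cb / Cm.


Formula: Cp = Cb / Cm
Substituting: Cp = 0.731 / 0.901
Result: Cp ≈ 0.81132 (5 s.f.)

0.81132


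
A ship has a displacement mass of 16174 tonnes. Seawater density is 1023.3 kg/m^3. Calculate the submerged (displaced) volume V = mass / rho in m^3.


Formula: V = mass / rho
Step 1 — convert tonnes to kg: 16174 t * 1000 = 16174000 kg
Step 2 — V = 16174000 / 1023.3 ≈ 15806 m^3 (5 s.f.)

15806 m^3


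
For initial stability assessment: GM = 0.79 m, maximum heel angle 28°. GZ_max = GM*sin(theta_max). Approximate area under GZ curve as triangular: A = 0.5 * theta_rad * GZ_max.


Formula: GZ_max = GM * sin(theta); Area = 0.5 * theta_rad * GZ_max
Step 1 — GZ_max = 0.79 * sin(28°) = 0.79 * 0.469472 = 0.370883 m
Step 2 — theta_rad = 28 * pi/180 = 0.488692 rad
Step 3 — Area = 0.5 * 0.488692 * 0.370883 ≈ 0.090624 m·rad (5 s.f.)

0.090624 m·rad


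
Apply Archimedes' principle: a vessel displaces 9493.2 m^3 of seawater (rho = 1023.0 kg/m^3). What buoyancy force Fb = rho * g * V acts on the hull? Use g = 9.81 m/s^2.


Formula: Fb = rho * g * V
Substituting: Fb = 1023.0 * 9.81 * 9493.2
Intermediate: 1023.0 * 9.81 = 10035.63
Result: Fb = 10035.63 * 9493.2 ≈ 95270000 N (5 s.f.)

95270000 N


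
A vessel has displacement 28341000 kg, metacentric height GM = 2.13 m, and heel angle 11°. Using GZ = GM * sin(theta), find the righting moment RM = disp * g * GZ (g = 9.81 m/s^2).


Formula: GZ = GM * sin(theta); RM = disp * g * GZ
Step 1 — GZ = 2.13 * sin(11°) = 2.13 * 0.190809 = 0.406423 m
Step 2 — RM = 28341000 * 9.81 * 0.406423 ≈ 113000000 N·m (5 s.f.)

113000000 N·m


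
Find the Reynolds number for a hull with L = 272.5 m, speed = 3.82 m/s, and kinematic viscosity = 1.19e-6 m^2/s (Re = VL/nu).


Formula: Re = V * L / nu
Step 1 — V * L = 3.82 * 272.5 = 1040.95 m^2/s
Step 2 — Re = 1040.95 / 1.19e-6 = 8.75e+08

8.75e+08


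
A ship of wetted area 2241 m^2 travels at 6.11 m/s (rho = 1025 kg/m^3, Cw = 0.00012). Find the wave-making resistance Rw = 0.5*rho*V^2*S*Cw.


Formula: Rw = 0.5 * rho * V^2 * S * Cw
Step 1 — V^2 = 6.11^2 = 37.3321
Step 2 — 0.5 * rho * V^2 = 0.5 * 1025 * 37.3321 = 19132.70125
Step 3 — Rw = 19132.70125 * 2241 * 0.00012 ≈ 5145.2 N (5 s.f.)

5145.2 N


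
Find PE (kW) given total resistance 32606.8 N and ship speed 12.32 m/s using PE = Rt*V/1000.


Formula: PE = Rt * V / 1000 (kW)
Step 1 — PE (W) = 32606.8 * 12.32 = 401715.776 W
Step 2 — PE (kW) = 401715.776 / 1000 ≈ 401.72 kW (5 s.f.)

401.72 kW


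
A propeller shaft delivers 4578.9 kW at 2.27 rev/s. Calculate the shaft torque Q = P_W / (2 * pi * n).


Formula: Q = P_W / (2 * pi * n)
Step 1 — P_W = 4578.9 kW * 1000 = 4578900.0 W
Step 2 — 2 * pi * n = 2 * pi * 2.27 = 14.262831
Step 3 — Q = 4578900.0 / 14.262831 ≈ 321040 N·m (5 s.f.)

321040 N·m


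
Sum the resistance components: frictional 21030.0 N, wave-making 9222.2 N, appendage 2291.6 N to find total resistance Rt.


Formula: Rt = Rf + Rw + Ra
Substituting: Rt = 21030.0 + 9222.2 + 2291.6
Result: Rt = 32543.8 N

32543.8 N


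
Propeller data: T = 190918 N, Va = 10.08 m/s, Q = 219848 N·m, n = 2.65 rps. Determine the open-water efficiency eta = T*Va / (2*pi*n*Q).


Formula: eta = T * Va / (2 * pi * n * Q)
Step 1 — numerator = T * Va = 190918 * 10.08 = 1924453.44
Step 2 — 2 * pi * n = 2 * pi * 2.65 = 16.650441
Step 3 — denominator = 16.650441 * 219848 = 3660566.15
Step 4 — eta = 1924453.44 / 3660566.15 ≈ 0.52573 (5 s.f.)

0.52573


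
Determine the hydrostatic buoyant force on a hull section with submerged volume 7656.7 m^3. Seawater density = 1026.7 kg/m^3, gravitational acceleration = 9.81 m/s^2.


Formula: Fb = rho * g * V
Substituting: Fb = 1026.7 * 9.81 * 7656.7
Intermediate: 1026.7 * 9.81 = 10071.927
Result: Fb = 10071.927 * 7656.7 ≈ 77118000 N (5 s.f.)

77118000 N


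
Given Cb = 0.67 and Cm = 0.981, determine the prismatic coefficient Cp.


Formula: Cp = Cb / Cm
Substituting: Cp = 0.67 / 0.981
Result: Cp ≈ 0.68298 (5 s.f.)

0.68298


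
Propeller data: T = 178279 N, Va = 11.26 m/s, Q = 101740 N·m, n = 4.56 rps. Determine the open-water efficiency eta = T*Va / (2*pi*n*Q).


Formula: eta = T * Va / (2 * pi * n * Q)
Step 1 — numerator = T * Va = 178279 * 11.26 = 2007421.54
Step 2 — 2 * pi * n = 2 * pi * 4.56 = 28.651325
Step 3 — denominator = 28.651325 * 101740 = 2914985.81
Step 4 — eta = 2007421.54 / 2914985.81 ≈ 0.68866 (5 s.f.)

0.68866


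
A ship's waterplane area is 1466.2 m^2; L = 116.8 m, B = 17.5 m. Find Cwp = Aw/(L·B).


Formula: Cwp = Aw / (L * B)
Step 1 — L * B = 116.8 * 17.5 = 2044.0 m^2
Step 2 — Cwp = 1466.2 / 2044.0 ≈ 0.71732 (5 s.f.)

0.71732


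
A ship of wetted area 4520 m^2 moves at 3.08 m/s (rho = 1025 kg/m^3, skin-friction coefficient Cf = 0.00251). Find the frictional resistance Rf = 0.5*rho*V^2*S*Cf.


Formula: Rf = 0.5 * rho * V^2 * S * Cf
Step 1 — V^2 = 3.08^2 = 9.4864
Step 2 — 0.5 * rho * V^2 = 0.5 * 1025 * 9.4864 = 4861.78
Step 3 — Rf = 4861.78 * 4520 * 0.00251 ≈ 55158 N (5 s.f.)

55158 N


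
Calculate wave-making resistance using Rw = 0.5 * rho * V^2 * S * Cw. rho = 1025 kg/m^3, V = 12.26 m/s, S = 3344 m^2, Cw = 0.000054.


Formula: Rw = 0.5 * rho * V^2 * S * Cw
Step 1 — V^2 = 12.26^2 = 150.3076
Step 2 — 0.5 * rho * V^2 = 0.5 * 1025 * 150.3076 = 77032.645
Step 3 — Rw = 77032.645 * 3344 * 0.000054 ≈ 13910 N (5 s.f.)

13910 N


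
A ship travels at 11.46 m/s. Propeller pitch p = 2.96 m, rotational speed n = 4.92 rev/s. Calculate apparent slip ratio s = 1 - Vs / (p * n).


Formula: s = 1 - Vs / (p * n)
Step 1 — p * n = 2.96 * 4.92 = 14.5632
Step 2 — Vs / (p*n) = 11.46 / 14.5632 = 0.786915 (6 d.p.)
Step 3 — s = 1 - 0.786915 = 0.213085

0.213085


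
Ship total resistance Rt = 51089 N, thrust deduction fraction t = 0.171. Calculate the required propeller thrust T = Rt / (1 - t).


Formula: T = Rt / (1 - t)
Step 1 — (1 - t) = 1 - 0.171 = 0.829
Step 2 — T = 51089 / 0.829 ≈ 61627 N (5 s.f.)

61627 N


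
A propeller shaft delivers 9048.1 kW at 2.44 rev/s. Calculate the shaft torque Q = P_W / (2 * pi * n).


Formula: Q = P_W / (2 * pi * n)
Step 1 — P_W = 9048.1 kW * 1000 = 9048100.0 W
Step 2 — 2 * pi * n = 2 * pi * 2.44 = 15.330972
Step 3 — Q = 9048100.0 / 15.330972 ≈ 590180 N·m (5 s.f.)

590180 N·m


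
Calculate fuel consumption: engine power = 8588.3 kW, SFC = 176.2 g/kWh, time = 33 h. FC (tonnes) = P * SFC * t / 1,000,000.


Formula: FC (tonnes) = P * SFC * t / 1,000,000
Step 1 — P * SFC * t = 8588.3 * 176.2 * 33 = 49937529.18 g
Step 2 — FC (tonnes) = 49937529.18 / 1,000,000 ≈ 49.938 tonnes (5 s.f.)

49.938 tonnes


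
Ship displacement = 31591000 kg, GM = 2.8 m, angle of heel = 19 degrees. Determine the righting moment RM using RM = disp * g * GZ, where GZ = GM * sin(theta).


Formula: GZ = GM * sin(theta); RM = disp * g * GZ
Step 1 — GZ = 2.8 * sin(19°) = 2.8 * 0.325568 = 0.91159 m
Step 2 — RM = 31591000 * 9.81 * 0.91159 ≈ 282510000 N·m (5 s.f.)

282510000 N·m


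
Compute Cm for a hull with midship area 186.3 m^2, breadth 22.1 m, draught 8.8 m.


Formula: Cm = Am / (B * T)
Step 1 — B * T = 22.1 * 8.8 = 194.48 m^2
Step 2 — Cm = 186.3 / 194.48 ≈ 0.95794 (5 s.f.)

0.95794


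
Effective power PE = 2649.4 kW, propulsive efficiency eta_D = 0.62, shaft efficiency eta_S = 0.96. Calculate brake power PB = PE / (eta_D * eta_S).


Formula: PB = PE / (eta_D * eta_S)
Step 1 — combined efficiency = eta_D * eta_S = 0.62 * 0.96 = 0.5952
Step 2 — PB = 2649.4 / 0.5952 ≈ 4451.3 kW (5 s.f.)

4451.3 kW


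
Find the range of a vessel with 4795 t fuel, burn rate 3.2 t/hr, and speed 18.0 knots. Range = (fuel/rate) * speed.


Formula: endurance = fuel / rate; range = endurance * speed
Step 1 — endurance = 4795 / 3.2 = 1498.4375 hours
Step 2 — range = 1498.4375 * 18.0 ≈ 26972 nautical miles (5 s.f.)

26972 NM


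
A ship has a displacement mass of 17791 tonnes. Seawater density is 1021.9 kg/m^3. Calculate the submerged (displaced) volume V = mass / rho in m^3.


Formula: V = mass / rho
Step 1 — convert tonnes to kg: 17791 t * 1000 = 17791000 kg
Step 2 — V = 17791000 / 1021.9 ≈ 17410 m^3 (5 s.f.)

17410 m^3


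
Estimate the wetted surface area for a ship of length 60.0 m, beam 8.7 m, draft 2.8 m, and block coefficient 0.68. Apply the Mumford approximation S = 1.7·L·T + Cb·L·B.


Formula: S = 1.7*L*T + V/T with V = Cb*L*B*T, i.e. S = L * (1.7*T + Cb*B)
Step 1 — 1.7*T = 1.7 * 2.8 = 4.76 m
Step 2 — Cb*B = 0.68 * 8.7 = 5.916 m
Step 3 — 1.7*T + Cb*B = 4.76 + 5.916 = 10.676 m
Step 4 — S = 60.0 * 10.676 ≈ 640.56 m^2 (5 s.f.)

640.56 m^2


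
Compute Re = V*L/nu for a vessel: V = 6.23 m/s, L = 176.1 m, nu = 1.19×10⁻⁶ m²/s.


Formula: Re = V * L / nu
Step 1 — V * L = 6.23 * 176.1 = 1097.103 m^2/s
Step 2 — Re = 1097.103 / 1.19e-6 = 9.22e+08

9.22e+08


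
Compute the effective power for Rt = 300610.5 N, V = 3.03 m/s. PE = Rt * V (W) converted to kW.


Formula: PE = Rt * V / 1000 (kW)
Step 1 — PE (W) = 300610.5 * 3.03 = 910849.815 W
Step 2 — PE (kW) = 910849.815 / 1000 ≈ 910.85 kW (5 s.f.)

910.85 kW


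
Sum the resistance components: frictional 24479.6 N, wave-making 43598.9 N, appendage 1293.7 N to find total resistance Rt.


Formula: Rt = Rf + Rw + Ra
Substituting: Rt = 24479.6 + 43598.9 + 1293.7
Result: Rt = 69372.2 N

69372.2 N


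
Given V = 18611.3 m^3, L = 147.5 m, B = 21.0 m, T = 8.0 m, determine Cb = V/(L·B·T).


Formula: Cb = V / (L * B * T)
Step 1 — L * B * T = 147.5 * 21.0 * 8.0 = 24780.0 m^3
Step 2 — Cb = 18611.3 / 24780.0 ≈ 0.75106 (5 s.f.)

0.75106


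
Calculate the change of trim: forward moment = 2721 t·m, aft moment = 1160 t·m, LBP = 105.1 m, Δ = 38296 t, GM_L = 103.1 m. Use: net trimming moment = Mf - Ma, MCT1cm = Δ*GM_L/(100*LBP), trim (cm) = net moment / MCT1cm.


Formula: net trimming moment = Mf - Ma; MCT1cm = Δ*GM_L/(100*LBP); trim = net moment / MCT1cm
Step 1 — net trimming moment = 2721 - 1160 = 1561 t·m
Step 2 — MCT1cm = 38296 * 103.1 / (100 * 105.1) = 375.6725 t·m/cm
Step 3 — trim = 1561 / 375.6725 ≈ 4.1552 cm (5 s.f.)

4.1552 cm


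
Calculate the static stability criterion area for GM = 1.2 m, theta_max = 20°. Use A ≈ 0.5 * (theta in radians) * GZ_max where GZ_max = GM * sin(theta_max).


Formula: GZ_max = GM * sin(theta); Area = 0.5 * theta_rad * GZ_max
Step 1 — GZ_max = 1.2 * sin(20°) = 1.2 * 0.34202 = 0.410424 m
Step 2 — theta_rad = 20 * pi/180 = 0.349066 rad
Step 3 — Area = 0.5 * 0.349066 * 0.410424 ≈ 0.071633 m·rad (5 s.f.)

0.071633 m·rad


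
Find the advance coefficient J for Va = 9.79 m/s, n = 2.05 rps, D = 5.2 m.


Formula: J = Va / (n * D)
Step 1 — n * D = 2.05 * 5.2 = 10.66
Step 2 — J = 9.79 / 10.66 ≈ 0.91839 (5 s.f.)

0.91839


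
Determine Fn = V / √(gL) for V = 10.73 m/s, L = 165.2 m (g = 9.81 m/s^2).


Formula: Fn = V / sqrt(g * L)
Step 1 — g * L = 9.81 * 165.2 = 1620.612
Step 2 — sqrt(g * L) = sqrt(1620.612) = 40.256826
Step 3 — Fn = 10.73 / 40.256826 ≈ 0.26654 (5 s.f.)

0.26654


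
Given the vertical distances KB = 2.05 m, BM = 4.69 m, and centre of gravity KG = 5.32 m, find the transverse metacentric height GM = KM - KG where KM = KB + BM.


Formula: GM = KB + BM - KG
Step 1 — KM = KB + BM = 2.05 + 4.69 = 6.74 m
Step 2 — GM = KM - KG = 6.74 - 5.32 = 1.42 m

1.42 m


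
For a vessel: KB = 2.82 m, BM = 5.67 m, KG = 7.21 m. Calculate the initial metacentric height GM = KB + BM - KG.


Formula: GM = KB + BM - KG
Step 1 — KM = KB + BM = 2.82 + 5.67 = 8.49 m
Step 2 — GM = KM - KG = 8.49 - 7.21 = 1.28 m

1.28 m


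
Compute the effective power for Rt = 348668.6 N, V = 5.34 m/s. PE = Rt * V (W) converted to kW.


Formula: PE = Rt * V / 1000 (kW)
Step 1 — PE (W) = 348668.6 * 5.34 = 1861890.324 W
Step 2 — PE (kW) = 1861890.324 / 1000 ≈ 1861.9 kW (5 s.f.)

1861.9 kW


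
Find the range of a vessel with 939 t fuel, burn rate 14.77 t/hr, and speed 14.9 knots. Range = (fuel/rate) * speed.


Formula: endurance = fuel / rate; range = endurance * speed
Step 1 — endurance = 939 / 14.77 = 63.5748 hours
Step 2 — range = 63.5748 * 14.9 ≈ 947.26 nautical miles (5 s.f.)

947.26 NM


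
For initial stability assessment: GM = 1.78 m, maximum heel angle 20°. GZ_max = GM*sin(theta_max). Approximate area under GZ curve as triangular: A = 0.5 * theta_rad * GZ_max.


Formula: GZ_max = GM * sin(theta); Area = 0.5 * theta_rad * GZ_max
Step 1 — GZ_max = 1.78 * sin(20°) = 1.78 * 0.34202 = 0.608796 m
Step 2 — theta_rad = 20 * pi/180 = 0.349066 rad
Step 3 — Area = 0.5 * 0.349066 * 0.608796 ≈ 0.10625 m·rad (5 s.f.)

0.10625 m·rad


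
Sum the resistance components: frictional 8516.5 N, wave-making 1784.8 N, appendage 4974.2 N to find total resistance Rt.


Formula: Rt = Rf + Rw + Ra
Substituting: Rt = 8516.5 + 1784.8 + 4974.2
Result: Rt = 15275.5 N

15275.5 N


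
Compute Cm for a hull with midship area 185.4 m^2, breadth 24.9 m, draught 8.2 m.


Formula: Cm = Am / (B * T)
Step 1 — B * T = 24.9 * 8.2 = 204.18 m^2
Step 2 — Cm = 185.4 / 204.18 ≈ 0.90802 (5 s.f.)

0.90802


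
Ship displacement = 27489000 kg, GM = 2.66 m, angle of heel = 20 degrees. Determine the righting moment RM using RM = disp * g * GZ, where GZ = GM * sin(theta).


Formula: GZ = GM * sin(theta); RM = disp * g * GZ
Step 1 — GZ = 2.66 * sin(20°) = 2.66 * 0.34202 = 0.909773 m
Step 2 — RM = 27489000 * 9.81 * 0.909773 ≈ 245340000 N·m (5 s.f.)

245340000 N·m


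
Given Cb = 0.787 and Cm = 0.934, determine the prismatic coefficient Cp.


Formula: Cp = Cb / Cm
Substituting: Cp = 0.787 / 0.934
Result: Cp ≈ 0.84261 (5 s.f.)

0.84261


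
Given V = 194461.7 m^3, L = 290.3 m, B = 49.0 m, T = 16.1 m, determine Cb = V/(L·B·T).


Formula: Cb = V / (L * B * T)
Step 1 — L * B * T = 290.3 * 49.0 * 16.1 = 229017.67 m^3
Step 2 — Cb = 194461.7 / 229017.67 ≈ 0.84911 (5 s.f.)

0.84911


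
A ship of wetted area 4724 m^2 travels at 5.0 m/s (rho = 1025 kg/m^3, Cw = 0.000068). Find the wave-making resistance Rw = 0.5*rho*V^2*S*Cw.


Formula: Rw = 0.5 * rho * V^2 * S * Cw
Step 1 — V^2 = 5.0^2 = 25.0
Step 2 — 0.5 * rho * V^2 = 0.5 * 1025 * 25.0 = 12812.5
Step 3 — Rw = 12812.5 * 4724 * 0.000068 ≈ 4115.8 N (5 s.f.)

4115.8 N


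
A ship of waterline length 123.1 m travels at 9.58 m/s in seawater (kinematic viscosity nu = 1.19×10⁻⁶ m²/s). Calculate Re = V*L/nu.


Formula: Re = V * L / nu
Step 1 — V * L = 9.58 * 123.1 = 1179.298 m^2/s
Step 2 — Re = 1179.298 / 1.19e-6 = 9.91e+08

9.91e+08


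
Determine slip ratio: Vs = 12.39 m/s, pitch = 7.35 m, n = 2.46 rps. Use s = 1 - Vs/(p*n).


Formula: s = 1 - Vs / (p * n)
Step 1 — p * n = 7.35 * 2.46 = 18.081
Step 2 — Vs / (p*n) = 12.39 / 18.081 = 0.68525 (6 d.p.)
Step 3 — s = 1 - 0.68525 = 0.31475

0.31475


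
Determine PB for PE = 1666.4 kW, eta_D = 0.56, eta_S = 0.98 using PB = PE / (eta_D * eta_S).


Formula: PB = PE / (eta_D * eta_S)
Step 1 — combined efficiency = eta_D * eta_S = 0.56 * 0.98 = 0.5488
Step 2 — PB = 1666.4 / 0.5488 ≈ 3036.4 kW (5 s.f.)

3036.4 kW


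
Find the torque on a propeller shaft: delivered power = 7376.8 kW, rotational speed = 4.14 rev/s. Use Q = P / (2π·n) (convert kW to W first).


Formula: Q = P_W / (2 * pi * n)
Step 1 — P_W = 7376.8 kW * 1000 = 7376800.0 W
Step 2 — 2 * pi * n = 2 * pi * 4.14 = 26.012387
Step 3 — Q = 7376800.0 / 26.012387 ≈ 283590 N·m (5 s.f.)

283590 N·m


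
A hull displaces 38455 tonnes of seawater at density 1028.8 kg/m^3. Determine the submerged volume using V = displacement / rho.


Formula: V = mass / rho
Step 1 — convert tonnes to kg: 38455 t * 1000 = 38455000 kg
Step 2 — V = 38455000 / 1028.8 ≈ 37378 m^3 (5 s.f.)

37378 m^3


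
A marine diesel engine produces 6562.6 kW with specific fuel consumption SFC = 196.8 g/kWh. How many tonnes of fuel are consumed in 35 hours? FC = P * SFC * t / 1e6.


Formula: FC (tonnes) = P * SFC * t / 1,000,000
Step 1 — P * SFC * t = 6562.6 * 196.8 * 35 = 45203188.8 g
Step 2 — FC (tonnes) = 45203188.8 / 1,000,000 ≈ 45.203 tonnes (5 s.f.)

45.203 tonnes


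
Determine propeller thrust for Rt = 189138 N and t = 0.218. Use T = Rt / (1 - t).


Formula: T = Rt / (1 - t)
Step 1 — (1 - t) = 1 - 0.218 = 0.782
Step 2 — T = 189138 / 0.782 ≈ 241860 N (5 s.f.)

241860 N


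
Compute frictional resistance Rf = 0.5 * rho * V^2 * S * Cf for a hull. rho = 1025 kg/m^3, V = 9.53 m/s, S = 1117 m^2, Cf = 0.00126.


Formula: Rf = 0.5 * rho * V^2 * S * Cf
Step 1 — V^2 = 9.53^2 = 90.8209
Step 2 — 0.5 * rho * V^2 = 0.5 * 1025 * 90.8209 = 46545.71125
Step 3 — Rf = 46545.71125 * 1117 * 0.00126 ≈ 65509 N (5 s.f.)

65509 N


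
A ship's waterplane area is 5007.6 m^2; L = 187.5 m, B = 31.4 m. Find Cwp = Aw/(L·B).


Formula: Cwp = Aw / (L * B)
Step 1 — L * B = 187.5 * 31.4 = 5887.5 m^2
Step 2 — Cwp = 5007.6 / 5887.5 ≈ 0.85055 (5 s.f.)

0.85055


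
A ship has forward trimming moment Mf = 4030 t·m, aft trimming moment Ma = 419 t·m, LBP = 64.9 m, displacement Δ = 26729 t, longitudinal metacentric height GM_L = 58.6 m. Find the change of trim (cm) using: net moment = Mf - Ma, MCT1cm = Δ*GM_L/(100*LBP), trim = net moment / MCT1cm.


Formula: net trimming moment = Mf - Ma; MCT1cm = Δ*GM_L/(100*LBP); trim = net moment / MCT1cm
Step 1 — net trimming moment = 4030 - 419 = 3611 t·m
Step 2 — MCT1cm = 26729 * 58.6 / (100 * 64.9) = 241.3435 t·m/cm
Step 3 — trim = 3611 / 241.3435 ≈ 14.962 cm (5 s.f.)

14.962 cm


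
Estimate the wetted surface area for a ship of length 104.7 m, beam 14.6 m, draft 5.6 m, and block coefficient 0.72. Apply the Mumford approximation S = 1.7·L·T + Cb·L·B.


Formula: S = 1.7*L*T + V/T with V = Cb*L*B*T, i.e. S = L * (1.7*T + Cb*B)
Step 1 — 1.7*T = 1.7 * 5.6 = 9.52 m
Step 2 — Cb*B = 0.72 * 14.6 = 10.512 m
Step 3 — 1.7*T + Cb*B = 9.52 + 10.512 = 20.032 m
Step 4 — S = 104.7 * 20.032 ≈ 2097.4 m^2 (5 s.f.)

2097.4 m^2


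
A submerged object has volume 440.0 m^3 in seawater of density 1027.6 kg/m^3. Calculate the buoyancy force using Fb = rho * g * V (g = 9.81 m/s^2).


Formula: Fb = rho * g * V
Substituting: Fb = 1027.6 * 9.81 * 440.0
Intermediate: 1027.6 * 9.81 = 10080.756
Result: Fb = 10080.756 * 440.0 ≈ 4435500 N (5 s.f.)

4435500 N


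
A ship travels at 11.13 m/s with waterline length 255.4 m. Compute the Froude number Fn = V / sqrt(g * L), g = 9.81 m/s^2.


Formula: Fn = V / sqrt(g * L)
Step 1 — g * L = 9.81 * 255.4 = 2505.474
Step 2 — sqrt(g * L) = sqrt(2505.474) = 50.05471
Step 3 — Fn = 11.13 / 50.05471 ≈ 0.22236 (5 s.f.)

0.22236


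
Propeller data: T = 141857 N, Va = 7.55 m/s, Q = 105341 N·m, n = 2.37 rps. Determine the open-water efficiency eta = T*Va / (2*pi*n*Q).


Formula: eta = T * Va / (2 * pi * n * Q)
Step 1 — numerator = T * Va = 141857 * 7.55 = 1071020.35
Step 2 — 2 * pi * n = 2 * pi * 2.37 = 14.891149
Step 3 — denominator = 14.891149 * 105341 = 1568648.53
Step 4 — eta = 1071020.35 / 1568648.53 ≈ 0.68277 (5 s.f.)

0.68277


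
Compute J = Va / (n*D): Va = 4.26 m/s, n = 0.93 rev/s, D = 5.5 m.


Formula: J = Va / (n * D)
Step 1 — n * D = 0.93 * 5.5 = 5.115
Step 2 — J = 4.26 / 5.115 ≈ 0.83284 (5 s.f.)

0.83284


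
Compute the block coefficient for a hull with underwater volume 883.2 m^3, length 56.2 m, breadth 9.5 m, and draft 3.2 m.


Formula: Cb = V / (L * B * T)
Step 1 — L * B * T = 56.2 * 9.5 * 3.2 = 1708.48 m^3
Step 2 — Cb = 883.2 / 1708.48 ≈ 0.51695 (5 s.f.)

0.51695


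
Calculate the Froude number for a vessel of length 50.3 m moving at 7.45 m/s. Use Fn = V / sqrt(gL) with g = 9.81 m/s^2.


Formula: Fn = V / sqrt(g * L)
Step 1 — g * L = 9.81 * 50.3 = 493.443
Step 2 — sqrt(g * L) = sqrt(493.443) = 22.213577
Step 3 — Fn = 7.45 / 22.213577 ≈ 0.33538 (5 s.f.)

0.33538


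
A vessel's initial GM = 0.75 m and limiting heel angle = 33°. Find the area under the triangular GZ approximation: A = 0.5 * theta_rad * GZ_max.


Formula: GZ_max = GM * sin(theta); Area = 0.5 * theta_rad * GZ_max
Step 1 — GZ_max = 0.75 * sin(33°) = 0.75 * 0.544639 = 0.408479 m
Step 2 — theta_rad = 33 * pi/180 = 0.575959 rad
Step 3 — Area = 0.5 * 0.575959 * 0.408479 ≈ 0.11763 m·rad (5 s.f.)

0.11763 m·rad


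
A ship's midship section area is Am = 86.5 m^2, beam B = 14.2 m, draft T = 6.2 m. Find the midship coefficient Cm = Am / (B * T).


Formula: Cm = Am / (B * T)
Step 1 — B * T = 14.2 * 6.2 = 88.04 m^2
Step 2 — Cm = 86.5 / 88.04 ≈ 0.98251 (5 s.f.)

0.98251


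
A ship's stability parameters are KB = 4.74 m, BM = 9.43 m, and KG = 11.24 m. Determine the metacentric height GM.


Formula: GM = KB + BM - KG
Step 1 — KM = KB + BM = 4.74 + 9.43 = 14.17 m
Step 2 — GM = KM - KG = 14.17 - 11.24 = 2.93 m

2.93 m


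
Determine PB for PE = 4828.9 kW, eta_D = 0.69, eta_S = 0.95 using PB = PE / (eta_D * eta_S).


Formula: PB = PE / (eta_D * eta_S)
Step 1 — combined efficiency = eta_D * eta_S = 0.69 * 0.95 = 0.6555
Step 2 — PB = 4828.9 / 0.6555 ≈ 7366.7 kW (5 s.f.)

7366.7 kW


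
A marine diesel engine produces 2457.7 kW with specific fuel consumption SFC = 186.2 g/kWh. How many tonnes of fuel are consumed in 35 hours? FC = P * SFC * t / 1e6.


Formula: FC (tonnes) = P * SFC * t / 1,000,000
Step 1 — P * SFC * t = 2457.7 * 186.2 * 35 = 16016830.9 g
Step 2 — FC (tonnes) = 16016830.9 / 1,000,000 ≈ 16.017 tonnes (5 s.f.)

16.017 tonnes


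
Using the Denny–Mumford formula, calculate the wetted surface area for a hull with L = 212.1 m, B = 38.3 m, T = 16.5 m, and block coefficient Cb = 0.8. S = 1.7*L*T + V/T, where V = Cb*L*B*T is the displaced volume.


Formula: S = 1.7*L*T + V/T with V = Cb*L*B*T, i.e. S = L * (1.7*T + Cb*B)
Step 1 — 1.7*T = 1.7 * 16.5 = 28.05 m
Step 2 — Cb*B = 0.8 * 38.3 = 30.64 m
Step 3 — 1.7*T + Cb*B = 28.05 + 30.64 = 58.69 m
Step 4 — S = 212.1 * 58.69 ≈ 12448 m^2 (5 s.f.)

12448 m^2


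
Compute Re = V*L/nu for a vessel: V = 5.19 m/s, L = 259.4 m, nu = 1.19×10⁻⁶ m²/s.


Formula: Re = V * L / nu
Step 1 — V * L = 5.19 * 259.4 = 1346.286 m^2/s
Step 2 — Re = 1346.286 / 1.19e-6 = 1.13e+09

1.13e+09


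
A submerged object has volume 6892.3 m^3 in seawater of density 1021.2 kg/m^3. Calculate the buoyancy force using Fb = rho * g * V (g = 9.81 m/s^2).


Formula: Fb = rho * g * V
Substituting: Fb = 1021.2 * 9.81 * 6892.3
Intermediate: 1021.2 * 9.81 = 10017.972
Result: Fb = 10017.972 * 6892.3 ≈ 69047000 N (5 s.f.)

69047000 N


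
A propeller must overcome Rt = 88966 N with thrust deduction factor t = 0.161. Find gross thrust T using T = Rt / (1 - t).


Formula: T = Rt / (1 - t)
Step 1 — (1 - t) = 1 - 0.161 = 0.839
Step 2 — T = 88966 / 0.839 ≈ 106040 N (5 s.f.)

106040 N


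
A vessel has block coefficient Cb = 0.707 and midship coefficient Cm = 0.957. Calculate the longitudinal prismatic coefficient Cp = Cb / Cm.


Formula: Cp = Cb / Cm
Substituting: Cp = 0.707 / 0.957
Result: Cp ≈ 0.73877 (5 s.f.)

0.73877


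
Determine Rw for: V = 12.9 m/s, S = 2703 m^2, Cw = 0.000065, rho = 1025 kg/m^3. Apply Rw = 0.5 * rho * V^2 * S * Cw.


Formula: Rw = 0.5 * rho * V^2 * S * Cw
Step 1 — V^2 = 12.9^2 = 166.41
Step 2 — 0.5 * rho * V^2 = 0.5 * 1025 * 166.41 = 85285.125
Step 3 — Rw = 85285.125 * 2703 * 0.000065 ≈ 14984 N (5 s.f.)

14984 N


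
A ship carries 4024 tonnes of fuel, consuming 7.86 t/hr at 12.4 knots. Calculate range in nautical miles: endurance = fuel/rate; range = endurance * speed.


Formula: endurance = fuel / rate; range = endurance * speed
Step 1 — endurance = 4024 / 7.86 = 511.9593 hours
Step 2 — range = 511.9593 * 12.4 ≈ 6348.3 nautical miles (5 s.f.)

6348.3 NM


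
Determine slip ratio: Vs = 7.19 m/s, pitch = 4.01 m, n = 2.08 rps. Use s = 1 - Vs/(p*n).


Formula: s = 1 - Vs / (p * n)
Step 1 — p * n = 4.01 * 2.08 = 8.3408
Step 2 — Vs / (p*n) = 7.19 / 8.3408 = 0.862028 (6 d.p.)
Step 3 — s = 1 - 0.862028 = 0.137972

0.137972


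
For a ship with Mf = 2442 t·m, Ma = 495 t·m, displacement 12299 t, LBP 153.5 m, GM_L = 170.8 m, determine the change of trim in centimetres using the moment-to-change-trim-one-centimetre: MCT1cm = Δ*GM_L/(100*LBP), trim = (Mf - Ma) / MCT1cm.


Formula: net trimming moment = Mf - Ma; MCT1cm = Δ*GM_L/(100*LBP); trim = net moment / MCT1cm
Step 1 — net trimming moment = 2442 - 495 = 1947 t·m
Step 2 — MCT1cm = 12299 * 170.8 / (100 * 153.5) = 136.8514 t·m/cm
Step 3 — trim = 1947 / 136.8514 ≈ 14.227 cm (5 s.f.)

14.227 cm


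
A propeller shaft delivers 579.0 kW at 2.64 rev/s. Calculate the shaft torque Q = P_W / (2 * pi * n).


Formula: Q = P_W / (2 * pi * n)
Step 1 — P_W = 579.0 kW * 1000 = 579000.0 W
Step 2 — 2 * pi * n = 2 * pi * 2.64 = 16.587609
Step 3 — Q = 579000.0 / 16.587609 ≈ 34906 N·m (5 s.f.)

34906 N·m


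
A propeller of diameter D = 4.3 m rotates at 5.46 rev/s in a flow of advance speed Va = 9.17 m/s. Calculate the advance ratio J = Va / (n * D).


Formula: J = Va / (n * D)
Step 1 — n * D = 5.46 * 4.3 = 23.478
Step 2 — J = 9.17 / 23.478 ≈ 0.39058 (5 s.f.)

0.39058


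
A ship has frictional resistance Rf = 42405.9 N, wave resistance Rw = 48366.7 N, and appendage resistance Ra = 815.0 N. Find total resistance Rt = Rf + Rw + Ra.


Formula: Rt = Rf + Rw + Ra
Substituting: Rt = 42405.9 + 48366.7 + 815.0
Result: Rt = 91587.6 N

91587.6 N


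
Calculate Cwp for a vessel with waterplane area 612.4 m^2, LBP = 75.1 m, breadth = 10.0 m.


Formula: Cwp = Aw / (L * B)
Step 1 — L * B = 75.1 * 10.0 = 751.0 m^2
Step 2 — Cwp = 612.4 / 751.0 ≈ 0.81545 (5 s.f.)

0.81545


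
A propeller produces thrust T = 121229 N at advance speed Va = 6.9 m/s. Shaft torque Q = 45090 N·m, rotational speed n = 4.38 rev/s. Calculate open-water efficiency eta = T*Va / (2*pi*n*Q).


Formula: eta = T * Va / (2 * pi * n * Q)
Step 1 — numerator = T * Va = 121229 * 6.9 = 836480.1
Step 2 — 2 * pi * n = 2 * pi * 4.38 = 27.520352
Step 3 — denominator = 27.520352 * 45090 = 1240892.67
Step 4 — eta = 836480.1 / 1240892.67 ≈ 0.67410 (5 s.f.)

0.67410


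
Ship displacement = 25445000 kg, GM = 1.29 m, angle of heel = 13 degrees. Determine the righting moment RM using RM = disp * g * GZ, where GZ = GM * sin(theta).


Formula: GZ = GM * sin(theta); RM = disp * g * GZ
Step 1 — GZ = 1.29 * sin(13°) = 1.29 * 0.224951 = 0.290187 m
Step 2 — RM = 25445000 * 9.81 * 0.290187 ≈ 72435000 N·m (5 s.f.)

72435000 N·m


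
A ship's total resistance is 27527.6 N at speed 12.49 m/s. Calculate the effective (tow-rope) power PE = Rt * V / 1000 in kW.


Formula: PE = Rt * V / 1000 (kW)
Step 1 — PE (W) = 27527.6 * 12.49 = 343819.724 W
Step 2 — PE (kW) = 343819.724 / 1000 ≈ 343.82 kW (5 s.f.)

343.82 kW


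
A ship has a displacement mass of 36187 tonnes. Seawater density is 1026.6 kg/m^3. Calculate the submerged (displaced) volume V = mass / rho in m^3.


Formula: V = mass / rho
Step 1 — convert tonnes to kg: 36187 t * 1000 = 36187000 kg
Step 2 — V = 36187000 / 1026.6 ≈ 35249 m^3 (5 s.f.)

35249 m^3


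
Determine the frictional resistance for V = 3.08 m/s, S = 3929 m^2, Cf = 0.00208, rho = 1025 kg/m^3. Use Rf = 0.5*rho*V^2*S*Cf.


Formula: Rf = 0.5 * rho * V^2 * S * Cf
Step 1 — V^2 = 3.08^2 = 9.4864
Step 2 — 0.5 * rho * V^2 = 0.5 * 1025 * 9.4864 = 4861.78
Step 3 — Rf = 4861.78 * 3929 * 0.00208 ≈ 39732 N (5 s.f.)

39732 N


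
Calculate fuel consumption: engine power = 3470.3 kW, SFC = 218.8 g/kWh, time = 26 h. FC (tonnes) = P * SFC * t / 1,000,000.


Formula: FC (tonnes) = P * SFC * t / 1,000,000
Step 1 — P * SFC * t = 3470.3 * 218.8 * 26 = 19741842.64 g
Step 2 — FC (tonnes) = 19741842.64 / 1,000,000 ≈ 19.742 tonnes (5 s.f.)

19.742 tonnes


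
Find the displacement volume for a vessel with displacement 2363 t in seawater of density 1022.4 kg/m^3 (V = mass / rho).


Formula: V = mass / rho
Step 1 — convert tonnes to kg: 2363 t * 1000 = 2363000 kg
Step 2 — V = 2363000 / 1022.4 ≈ 2311.2 m^3 (5 s.f.)

2311.2 m^3


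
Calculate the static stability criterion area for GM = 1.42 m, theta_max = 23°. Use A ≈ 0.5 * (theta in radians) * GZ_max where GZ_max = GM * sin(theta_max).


Formula: GZ_max = GM * sin(theta); Area = 0.5 * theta_rad * GZ_max
Step 1 — GZ_max = 1.42 * sin(23°) = 1.42 * 0.390731 = 0.554838 m
Step 2 — theta_rad = 23 * pi/180 = 0.401426 rad
Step 3 — Area = 0.5 * 0.401426 * 0.554838 ≈ 0.11136 m·rad (5 s.f.)

0.11136 m·rad


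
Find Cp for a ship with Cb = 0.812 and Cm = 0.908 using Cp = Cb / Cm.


Formula: Cp = Cb / Cm
Substituting: Cp = 0.812 / 0.908
Result: Cp ≈ 0.89427 (5 s.f.)

0.89427


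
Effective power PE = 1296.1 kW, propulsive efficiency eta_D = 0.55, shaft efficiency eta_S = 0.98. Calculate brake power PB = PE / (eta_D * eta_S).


Formula: PB = PE / (eta_D * eta_S)
Step 1 — combined efficiency = eta_D * eta_S = 0.55 * 0.98 = 0.539
Step 2 — PB = 1296.1 / 0.539 ≈ 2404.6 kW (5 s.f.)

2404.6 kW


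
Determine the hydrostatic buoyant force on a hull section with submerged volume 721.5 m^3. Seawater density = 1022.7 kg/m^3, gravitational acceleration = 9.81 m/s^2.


Formula: Fb = rho * g * V
Substituting: Fb = 1022.7 * 9.81 * 721.5
Intermediate: 1022.7 * 9.81 = 10032.687
Result: Fb = 10032.687 * 721.5 ≈ 7238600 N (5 s.f.)

7238600 N


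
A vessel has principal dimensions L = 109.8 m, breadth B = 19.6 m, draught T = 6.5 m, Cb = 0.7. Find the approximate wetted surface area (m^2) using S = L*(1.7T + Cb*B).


Formula: S = 1.7*L*T + V/T with V = Cb*L*B*T, i.e. S = L * (1.7*T + Cb*B)
Step 1 — 1.7*T = 1.7 * 6.5 = 11.05 m
Step 2 — Cb*B = 0.7 * 19.6 = 13.72 m
Step 3 — 1.7*T + Cb*B = 11.05 + 13.72 = 24.77 m
Step 4 — S = 109.8 * 24.77 ≈ 2719.7 m^2 (5 s.f.)

2719.7 m^2


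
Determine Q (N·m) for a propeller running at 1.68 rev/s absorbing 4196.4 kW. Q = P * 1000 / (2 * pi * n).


Formula: Q = P_W / (2 * pi * n)
Step 1 — P_W = 4196.4 kW * 1000 = 4196400.0 W
Step 2 — 2 * pi * n = 2 * pi * 1.68 = 10.555751
Step 3 — Q = 4196400.0 / 10.555751 ≈ 397550 N·m (5 s.f.)

397550 N·m


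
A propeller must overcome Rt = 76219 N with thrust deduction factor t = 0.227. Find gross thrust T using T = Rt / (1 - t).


Formula: T = Rt / (1 - t)
Step 1 — (1 - t) = 1 - 0.227 = 0.773
Step 2 — T = 76219 / 0.773 ≈ 98602 N (5 s.f.)

98602 N


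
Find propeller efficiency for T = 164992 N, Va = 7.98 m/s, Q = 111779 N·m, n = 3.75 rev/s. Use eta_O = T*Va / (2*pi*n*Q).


Formula: eta = T * Va / (2 * pi * n * Q)
Step 1 — numerator = T * Va = 164992 * 7.98 = 1316636.16
Step 2 — 2 * pi * n = 2 * pi * 3.75 = 23.561945
Step 3 — denominator = 23.561945 * 111779 = 2633730.65
Step 4 — eta = 1316636.16 / 2633730.65 ≈ 0.49991 (5 s.f.)

0.49991


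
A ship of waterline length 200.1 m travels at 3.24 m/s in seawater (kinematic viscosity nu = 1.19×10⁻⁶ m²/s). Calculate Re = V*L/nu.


Formula: Re = V * L / nu
Step 1 — V * L = 3.24 * 200.1 = 648.324 m^2/s
Step 2 — Re = 648.324 / 1.19e-6 = 5.45e+08

5.45e+08


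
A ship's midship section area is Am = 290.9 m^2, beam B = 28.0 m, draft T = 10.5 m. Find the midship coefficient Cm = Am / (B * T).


Formula: Cm = Am / (B * T)
Step 1 — B * T = 28.0 * 10.5 = 294.0 m^2
Step 2 — Cm = 290.9 / 294.0 ≈ 0.98946 (5 s.f.)

0.98946


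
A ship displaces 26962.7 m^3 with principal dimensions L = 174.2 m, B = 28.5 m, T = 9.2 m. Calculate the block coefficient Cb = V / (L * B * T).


Formula: Cb = V / (L * B * T)
Step 1 — L * B * T = 174.2 * 28.5 * 9.2 = 45675.24 m^3
Step 2 — Cb = 26962.7 / 45675.24 ≈ 0.59031 (5 s.f.)

0.59031


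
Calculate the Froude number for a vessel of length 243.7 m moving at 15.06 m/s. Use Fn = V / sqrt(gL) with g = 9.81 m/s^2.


Formula: Fn = V / sqrt(g * L)
Step 1 — g * L = 9.81 * 243.7 = 2390.697
Step 2 — sqrt(g * L) = sqrt(2390.697) = 48.894754
Step 3 — Fn = 15.06 / 48.894754 ≈ 0.30801 (5 s.f.)

0.30801


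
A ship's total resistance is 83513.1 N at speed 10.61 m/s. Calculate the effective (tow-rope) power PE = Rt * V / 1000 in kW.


Formula: PE = Rt * V / 1000 (kW)
Step 1 — PE (W) = 83513.1 * 10.61 = 886073.991 W
Step 2 — PE (kW) = 886073.991 / 1000 ≈ 886.07 kW (5 s.f.)

886.07 kW


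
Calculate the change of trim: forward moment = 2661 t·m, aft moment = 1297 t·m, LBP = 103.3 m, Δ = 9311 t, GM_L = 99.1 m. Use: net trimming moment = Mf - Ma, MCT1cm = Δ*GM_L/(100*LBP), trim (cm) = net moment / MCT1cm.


Formula: net trimming moment = Mf - Ma; MCT1cm = Δ*GM_L/(100*LBP); trim = net moment / MCT1cm
Step 1 — net trimming moment = 2661 - 1297 = 1364 t·m
Step 2 — MCT1cm = 9311 * 99.1 / (100 * 103.3) = 89.3243 t·m/cm
Step 3 — trim = 1364 / 89.3243 ≈ 15.270 cm (5 s.f.)

15.270 cm


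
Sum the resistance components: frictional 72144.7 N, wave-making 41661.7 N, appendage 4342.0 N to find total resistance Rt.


Formula: Rt = Rf + Rw + Ra
Substituting: Rt = 72144.7 + 41661.7 + 4342.0
Result: Rt = 118148.4 N

118148.4 N


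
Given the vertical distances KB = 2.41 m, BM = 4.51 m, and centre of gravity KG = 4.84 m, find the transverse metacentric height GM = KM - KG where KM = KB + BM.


Formula: GM = KB + BM - KG
Step 1 — KM = KB + BM = 2.41 + 4.51 = 6.92 m
Step 2 — GM = KM - KG = 6.92 - 4.84 = 2.08 m

2.08 m


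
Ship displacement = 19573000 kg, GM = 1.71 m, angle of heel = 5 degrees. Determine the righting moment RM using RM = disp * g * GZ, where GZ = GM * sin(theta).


Formula: GZ = GM * sin(theta); RM = disp * g * GZ
Step 1 — GZ = 1.71 * sin(5°) = 1.71 * 0.087156 = 0.149037 m
Step 2 — RM = 19573000 * 9.81 * 0.149037 ≈ 28617000 N·m (5 s.f.)

28617000 N·m


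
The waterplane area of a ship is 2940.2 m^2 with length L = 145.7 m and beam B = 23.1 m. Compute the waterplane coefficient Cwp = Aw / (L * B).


Formula: Cwp = Aw / (L * B)
Step 1 — L * B = 145.7 * 23.1 = 3365.67 m^2
Step 2 — Cwp = 2940.2 / 3365.67 ≈ 0.87359 (5 s.f.)

0.87359


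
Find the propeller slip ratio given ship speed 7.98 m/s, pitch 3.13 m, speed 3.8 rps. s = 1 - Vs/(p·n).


Formula: s = 1 - Vs / (p * n)
Step 1 — p * n = 3.13 * 3.8 = 11.894
Step 2 — Vs / (p*n) = 7.98 / 11.894 = 0.670927 (6 d.p.)
Step 3 — s = 1 - 0.670927 = 0.329073

0.329073


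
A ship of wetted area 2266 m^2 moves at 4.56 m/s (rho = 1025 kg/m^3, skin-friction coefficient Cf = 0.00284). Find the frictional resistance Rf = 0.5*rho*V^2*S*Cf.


Formula: Rf = 0.5 * rho * V^2 * S * Cf
Step 1 — V^2 = 4.56^2 = 20.7936
Step 2 — 0.5 * rho * V^2 = 0.5 * 1025 * 20.7936 = 10656.72
Step 3 — Rf = 10656.72 * 2266 * 0.00284 ≈ 68581 N (5 s.f.)

68581 N


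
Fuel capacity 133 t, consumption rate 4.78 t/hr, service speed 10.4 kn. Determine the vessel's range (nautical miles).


Formula: endurance = fuel / rate; range = endurance * speed
Step 1 — endurance = 133 / 4.78 = 27.8243 hours
Step 2 — range = 27.8243 * 10.4 ≈ 289.37 nautical miles (5 s.f.)

289.37 NM


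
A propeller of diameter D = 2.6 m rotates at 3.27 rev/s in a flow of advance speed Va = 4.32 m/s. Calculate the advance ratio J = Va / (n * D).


Formula: J = Va / (n * D)
Step 1 — n * D = 3.27 * 2.6 = 8.502
Step 2 — J = 4.32 / 8.502 ≈ 0.50812 (5 s.f.)

0.50812


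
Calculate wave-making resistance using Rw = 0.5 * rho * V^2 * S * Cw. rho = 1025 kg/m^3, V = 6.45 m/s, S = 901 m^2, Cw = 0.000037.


Formula: Rw = 0.5 * rho * V^2 * S * Cw
Step 1 — V^2 = 6.45^2 = 41.6025
Step 2 — 0.5 * rho * V^2 = 0.5 * 1025 * 41.6025 = 21321.28125
Step 3 — Rw = 21321.28125 * 901 * 0.000037 ≈ 710.79 N (5 s.f.)

710.79 N


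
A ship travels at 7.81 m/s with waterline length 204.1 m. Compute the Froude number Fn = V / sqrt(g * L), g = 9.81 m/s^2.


Formula: Fn = V / sqrt(g * L)
Step 1 — g * L = 9.81 * 204.1 = 2002.221
Step 2 — sqrt(g * L) = sqrt(2002.221) = 44.746184
Step 3 — Fn = 7.81 / 44.746184 ≈ 0.17454 (5 s.f.)

0.17454


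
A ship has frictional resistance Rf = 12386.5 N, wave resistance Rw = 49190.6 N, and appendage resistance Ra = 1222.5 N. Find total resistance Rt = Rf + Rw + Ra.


Formula: Rt = Rf + Rw + Ra
Substituting: Rt = 12386.5 + 49190.6 + 1222.5
Result: Rt = 62799.6 N

62799.6 N


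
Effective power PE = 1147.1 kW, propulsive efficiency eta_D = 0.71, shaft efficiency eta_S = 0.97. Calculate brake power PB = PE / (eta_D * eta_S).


Formula: PB = PE / (eta_D * eta_S)
Step 1 — combined efficiency = eta_D * eta_S = 0.71 * 0.97 = 0.6887
Step 2 — PB = 1147.1 / 0.6887 ≈ 1665.6 kW (5 s.f.)

1665.6 kW


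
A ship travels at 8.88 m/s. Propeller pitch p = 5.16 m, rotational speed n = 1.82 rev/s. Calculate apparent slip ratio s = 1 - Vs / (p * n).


Formula: s = 1 - Vs / (p * n)
Step 1 — p * n = 5.16 * 1.82 = 9.3912
Step 2 — Vs / (p*n) = 8.88 / 9.3912 = 0.945566 (6 d.p.)
Step 3 — s = 1 - 0.945566 = 0.054434

0.054434


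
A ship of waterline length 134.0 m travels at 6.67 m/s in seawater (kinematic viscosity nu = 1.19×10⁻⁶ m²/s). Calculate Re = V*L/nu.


Formula: Re = V * L / nu
Step 1 — V * L = 6.67 * 134.0 = 893.78 m^2/s
Step 2 — Re = 893.78 / 1.19e-6 = 7.51e+08

7.51e+08


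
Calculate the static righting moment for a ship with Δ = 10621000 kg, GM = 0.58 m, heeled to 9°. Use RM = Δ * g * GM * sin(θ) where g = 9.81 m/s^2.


Formula: GZ = GM * sin(theta); RM = disp * g * GZ
Step 1 — GZ = 0.58 * sin(9°) = 0.58 * 0.156434 = 0.090732 m
Step 2 — RM = 10621000 * 9.81 * 0.090732 ≈ 9453500 N·m (5 s.f.)

9453500 N·m
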